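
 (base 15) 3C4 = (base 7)2335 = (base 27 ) 14m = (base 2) 1101011011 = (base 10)859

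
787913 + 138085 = 925998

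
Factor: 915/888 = 2^( - 3)*5^1*37^(  -  1)*61^1= 305/296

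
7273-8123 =-850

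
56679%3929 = 1673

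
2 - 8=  - 6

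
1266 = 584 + 682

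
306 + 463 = 769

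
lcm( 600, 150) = 600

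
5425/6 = 5425/6 = 904.17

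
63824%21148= 380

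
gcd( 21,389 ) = 1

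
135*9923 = 1339605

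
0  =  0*996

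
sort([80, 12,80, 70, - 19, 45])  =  [ - 19 , 12, 45, 70,  80,80 ]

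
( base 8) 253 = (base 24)73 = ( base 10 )171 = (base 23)7A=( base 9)210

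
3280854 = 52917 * 62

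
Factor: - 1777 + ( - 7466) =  - 9243 = - 3^2*13^1 *79^1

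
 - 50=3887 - 3937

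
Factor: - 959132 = - 2^2*239783^1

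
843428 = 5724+837704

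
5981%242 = 173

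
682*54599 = 37236518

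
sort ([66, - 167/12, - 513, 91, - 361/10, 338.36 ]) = [ - 513, - 361/10,-167/12,66,91, 338.36]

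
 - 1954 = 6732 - 8686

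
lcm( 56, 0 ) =0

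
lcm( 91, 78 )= 546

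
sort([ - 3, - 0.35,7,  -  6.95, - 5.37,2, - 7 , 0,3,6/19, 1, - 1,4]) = [ - 7 ,-6.95, - 5.37, - 3, - 1,  -  0.35, 0 , 6/19,  1, 2,3,4,7 ]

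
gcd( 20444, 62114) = 2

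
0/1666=0 = 0.00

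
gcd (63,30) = 3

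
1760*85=149600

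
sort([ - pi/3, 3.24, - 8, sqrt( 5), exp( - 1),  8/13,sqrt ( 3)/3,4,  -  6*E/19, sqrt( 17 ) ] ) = [ - 8, - pi/3, - 6*E/19, exp( - 1 ), sqrt( 3)/3, 8/13, sqrt( 5) , 3.24,4, sqrt( 17) ]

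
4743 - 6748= - 2005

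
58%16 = 10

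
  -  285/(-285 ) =1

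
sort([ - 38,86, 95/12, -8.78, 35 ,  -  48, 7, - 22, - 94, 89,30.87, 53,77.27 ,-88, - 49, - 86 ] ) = [-94, - 88, - 86, - 49, - 48, - 38,-22,-8.78,7, 95/12 , 30.87, 35 , 53 , 77.27, 86, 89 ]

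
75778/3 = 25259+1/3= 25259.33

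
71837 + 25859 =97696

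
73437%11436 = 4821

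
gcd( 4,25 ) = 1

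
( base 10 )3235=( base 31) 3BB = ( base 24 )5ej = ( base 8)6243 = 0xca3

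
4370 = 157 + 4213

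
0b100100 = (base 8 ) 44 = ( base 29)17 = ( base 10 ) 36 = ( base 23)1d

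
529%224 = 81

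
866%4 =2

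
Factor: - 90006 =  - 2^1*3^1*7^1*2143^1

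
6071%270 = 131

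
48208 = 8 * 6026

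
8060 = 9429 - 1369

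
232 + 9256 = 9488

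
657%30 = 27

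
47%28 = 19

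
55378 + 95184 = 150562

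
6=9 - 3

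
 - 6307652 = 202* (  -  31226 )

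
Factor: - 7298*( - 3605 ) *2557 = 67272854530=2^1*5^1*7^1*41^1*89^1 * 103^1*2557^1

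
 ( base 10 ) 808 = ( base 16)328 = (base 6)3424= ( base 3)1002221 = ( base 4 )30220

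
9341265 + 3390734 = 12731999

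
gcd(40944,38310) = 6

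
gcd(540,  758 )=2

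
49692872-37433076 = 12259796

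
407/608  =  407/608 = 0.67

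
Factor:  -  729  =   - 3^6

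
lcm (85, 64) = 5440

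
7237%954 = 559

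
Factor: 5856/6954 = 2^4 * 19^(-1 ) = 16/19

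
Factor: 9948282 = 2^1*3^1*23^1 * 72089^1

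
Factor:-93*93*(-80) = 691920  =  2^4*3^2*5^1*31^2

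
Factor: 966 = 2^1*3^1*7^1*23^1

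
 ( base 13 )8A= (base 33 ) 3F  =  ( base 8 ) 162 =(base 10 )114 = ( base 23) 4m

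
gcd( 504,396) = 36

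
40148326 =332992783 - 292844457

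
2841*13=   36933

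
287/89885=287/89885=0.00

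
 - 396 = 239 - 635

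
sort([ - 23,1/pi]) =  [ - 23,1/pi] 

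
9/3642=3/1214 =0.00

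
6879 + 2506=9385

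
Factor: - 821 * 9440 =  - 2^5*5^1*59^1 *821^1 = - 7750240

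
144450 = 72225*2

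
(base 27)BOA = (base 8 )20745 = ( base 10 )8677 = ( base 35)72W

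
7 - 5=2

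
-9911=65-9976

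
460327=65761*7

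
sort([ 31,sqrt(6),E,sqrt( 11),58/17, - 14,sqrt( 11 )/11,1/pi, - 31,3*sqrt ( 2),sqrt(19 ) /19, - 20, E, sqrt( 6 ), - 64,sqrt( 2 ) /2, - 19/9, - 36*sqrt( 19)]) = [- 36*sqrt ( 19 ) , - 64, - 31,-20, - 14, - 19/9,sqrt( 19 ) /19,sqrt ( 11) /11,1/pi,sqrt( 2 ) /2,sqrt( 6 ),sqrt( 6 ),E,E, sqrt ( 11 ),58/17, 3 * sqrt( 2), 31] 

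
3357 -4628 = -1271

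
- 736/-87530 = 368/43765 = 0.01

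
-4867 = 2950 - 7817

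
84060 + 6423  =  90483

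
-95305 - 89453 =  - 184758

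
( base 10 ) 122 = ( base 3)11112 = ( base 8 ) 172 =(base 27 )4E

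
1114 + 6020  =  7134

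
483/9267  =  161/3089  =  0.05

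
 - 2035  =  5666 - 7701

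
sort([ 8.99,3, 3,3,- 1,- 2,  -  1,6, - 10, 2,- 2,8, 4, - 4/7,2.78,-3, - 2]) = [ - 10 , - 3, - 2 ,  -  2,-2, - 1,-1, - 4/7,2, 2.78, 3,  3 , 3, 4,6, 8, 8.99]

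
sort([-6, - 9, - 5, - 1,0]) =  [ - 9, - 6, - 5, - 1 , 0] 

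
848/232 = 106/29 = 3.66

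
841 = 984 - 143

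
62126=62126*1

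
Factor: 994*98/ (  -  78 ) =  - 48706/39= - 2^1*3^(-1 ) * 7^3 * 13^( - 1) * 71^1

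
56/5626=28/2813=0.01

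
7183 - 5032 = 2151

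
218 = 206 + 12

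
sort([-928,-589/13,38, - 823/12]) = [ - 928,  -  823/12, -589/13, 38 ]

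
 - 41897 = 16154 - 58051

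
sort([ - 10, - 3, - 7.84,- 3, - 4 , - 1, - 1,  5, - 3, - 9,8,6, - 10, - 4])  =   [ - 10, - 10 ,- 9 , - 7.84,-4, - 4, - 3,  -  3, - 3, -1, - 1, 5, 6,8] 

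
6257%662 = 299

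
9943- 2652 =7291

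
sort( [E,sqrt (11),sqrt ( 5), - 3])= [ - 3,sqrt( 5), E, sqrt (11)]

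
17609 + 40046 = 57655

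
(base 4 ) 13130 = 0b111011100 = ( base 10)476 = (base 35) dl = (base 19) 161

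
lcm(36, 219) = 2628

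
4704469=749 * 6281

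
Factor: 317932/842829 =2^2*3^( - 1)*13^( - 1 )*61^1*1303^1*21611^(-1)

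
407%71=52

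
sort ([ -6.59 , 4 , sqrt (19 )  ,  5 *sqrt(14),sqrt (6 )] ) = [ - 6.59,sqrt(6),4,  sqrt(19), 5*sqrt( 14 ) ]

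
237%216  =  21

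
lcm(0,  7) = 0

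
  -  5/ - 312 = 5/312=0.02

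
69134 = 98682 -29548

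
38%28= 10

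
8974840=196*45790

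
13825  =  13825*1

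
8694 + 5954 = 14648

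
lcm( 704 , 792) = 6336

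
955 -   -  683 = 1638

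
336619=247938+88681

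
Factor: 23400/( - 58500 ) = - 2/5 = - 2^1*5^ ( -1)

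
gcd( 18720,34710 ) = 390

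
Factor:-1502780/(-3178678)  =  2^1 * 5^1*29^1*31^(-1)*167^( - 1 )*307^(  -  1)* 2591^1 = 751390/1589339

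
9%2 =1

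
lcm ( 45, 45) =45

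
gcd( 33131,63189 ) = 7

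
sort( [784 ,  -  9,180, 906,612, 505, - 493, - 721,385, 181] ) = [ - 721,  -  493, - 9, 180,181, 385, 505,  612, 784 , 906] 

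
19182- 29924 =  - 10742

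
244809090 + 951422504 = 1196231594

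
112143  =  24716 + 87427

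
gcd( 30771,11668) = 1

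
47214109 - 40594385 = 6619724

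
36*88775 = 3195900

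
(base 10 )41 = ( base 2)101001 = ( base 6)105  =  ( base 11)38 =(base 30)1b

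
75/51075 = 1/681 = 0.00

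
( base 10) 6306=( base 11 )4813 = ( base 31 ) 6HD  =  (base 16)18A2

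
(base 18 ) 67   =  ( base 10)115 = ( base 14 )83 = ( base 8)163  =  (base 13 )8B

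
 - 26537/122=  - 218 + 59/122 = - 217.52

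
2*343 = 686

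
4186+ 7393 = 11579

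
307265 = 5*61453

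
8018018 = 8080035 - 62017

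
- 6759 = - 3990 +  - 2769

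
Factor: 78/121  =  2^1*3^1*11^(-2)*13^1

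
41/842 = 41/842  =  0.05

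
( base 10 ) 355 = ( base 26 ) DH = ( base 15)18a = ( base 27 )D4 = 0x163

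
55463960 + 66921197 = 122385157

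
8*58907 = 471256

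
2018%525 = 443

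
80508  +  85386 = 165894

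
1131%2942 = 1131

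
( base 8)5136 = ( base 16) A5E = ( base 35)25T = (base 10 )2654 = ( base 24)4EE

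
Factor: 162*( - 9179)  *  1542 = - 2292950916= - 2^2*3^5*67^1 * 137^1 *257^1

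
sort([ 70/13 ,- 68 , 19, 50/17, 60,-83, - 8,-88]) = [  -  88, - 83,-68,-8,50/17,70/13, 19,60]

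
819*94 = 76986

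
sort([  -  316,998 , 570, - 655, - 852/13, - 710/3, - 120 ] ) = [  -  655, - 316, - 710/3 ,  -  120, - 852/13, 570, 998 ] 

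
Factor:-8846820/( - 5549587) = 2^2*3^4*5^1*43^1*127^1*5549587^( - 1)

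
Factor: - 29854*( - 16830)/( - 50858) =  -4257990/431 = - 2^1*3^2*5^1*11^2*17^1 * 23^1*431^(-1 ) 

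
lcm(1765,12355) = 12355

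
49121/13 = 49121/13 = 3778.54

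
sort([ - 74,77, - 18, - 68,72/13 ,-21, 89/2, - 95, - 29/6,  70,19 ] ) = [ - 95,- 74, - 68,-21, - 18, - 29/6,72/13,19,89/2,70,77]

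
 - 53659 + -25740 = -79399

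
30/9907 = 30/9907 = 0.00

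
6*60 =360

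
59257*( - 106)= - 6281242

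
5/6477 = 5/6477 = 0.00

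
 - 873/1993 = -873/1993 =- 0.44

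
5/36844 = 5/36844  =  0.00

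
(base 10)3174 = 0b110001100110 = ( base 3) 11100120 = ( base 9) 4316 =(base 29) 3md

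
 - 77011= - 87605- -10594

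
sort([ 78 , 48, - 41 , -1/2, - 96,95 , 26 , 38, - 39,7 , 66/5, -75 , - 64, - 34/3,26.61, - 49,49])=[ - 96, - 75, - 64, - 49 , - 41, - 39, - 34/3, - 1/2 , 7,66/5, 26 , 26.61,38 , 48,49, 78 , 95 ]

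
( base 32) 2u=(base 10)94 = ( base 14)6a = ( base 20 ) 4e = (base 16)5e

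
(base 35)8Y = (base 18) H8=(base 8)472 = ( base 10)314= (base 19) ga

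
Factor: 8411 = 13^1* 647^1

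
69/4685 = 69/4685 = 0.01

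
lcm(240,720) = 720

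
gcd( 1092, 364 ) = 364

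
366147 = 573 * 639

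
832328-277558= 554770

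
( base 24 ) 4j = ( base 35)3A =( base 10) 115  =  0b1110011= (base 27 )47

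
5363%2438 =487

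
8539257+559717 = 9098974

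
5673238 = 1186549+4486689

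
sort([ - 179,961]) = [-179, 961]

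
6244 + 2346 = 8590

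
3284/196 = 821/49  =  16.76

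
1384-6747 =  - 5363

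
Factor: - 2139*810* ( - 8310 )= 2^2* 3^6* 5^2*23^1*31^1*277^1 =14397822900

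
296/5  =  59 + 1/5 = 59.20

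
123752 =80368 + 43384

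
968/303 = 968/303=3.19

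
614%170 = 104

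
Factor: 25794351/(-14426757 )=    - 2866039/1602973 =- 11^1 * 19^ ( - 1) * 239^( - 1 )*353^(  -  1)*260549^1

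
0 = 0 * 136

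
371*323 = 119833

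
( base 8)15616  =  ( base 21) fkj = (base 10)7054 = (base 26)AB8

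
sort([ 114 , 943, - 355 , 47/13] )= [ - 355,  47/13 , 114,  943 ] 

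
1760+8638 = 10398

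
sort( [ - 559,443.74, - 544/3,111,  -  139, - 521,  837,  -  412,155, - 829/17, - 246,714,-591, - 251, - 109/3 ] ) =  [ - 591, - 559,-521, - 412, - 251, - 246, - 544/3, - 139, - 829/17, - 109/3,111, 155,443.74,714,837]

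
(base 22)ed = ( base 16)141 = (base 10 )321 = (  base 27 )BO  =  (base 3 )102220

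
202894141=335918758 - 133024617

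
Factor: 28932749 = 29^1 * 997681^1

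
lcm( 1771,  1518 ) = 10626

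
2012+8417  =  10429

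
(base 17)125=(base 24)dg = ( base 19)h5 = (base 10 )328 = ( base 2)101001000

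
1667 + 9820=11487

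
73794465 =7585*9729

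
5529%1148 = 937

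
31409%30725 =684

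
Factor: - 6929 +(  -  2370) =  - 17^1 * 547^1 = - 9299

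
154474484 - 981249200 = - 826774716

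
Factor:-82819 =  - 11^1* 7529^1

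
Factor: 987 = 3^1* 7^1*47^1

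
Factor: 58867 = 37^2 * 43^1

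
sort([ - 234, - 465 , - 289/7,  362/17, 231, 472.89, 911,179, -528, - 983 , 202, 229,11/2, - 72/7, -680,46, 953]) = [  -  983, - 680, - 528, - 465, - 234, - 289/7, - 72/7, 11/2,362/17, 46,179 , 202, 229, 231,472.89, 911,953] 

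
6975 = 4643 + 2332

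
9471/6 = 1578 + 1/2 = 1578.50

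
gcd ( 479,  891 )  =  1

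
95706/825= 31902/275 = 116.01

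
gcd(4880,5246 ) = 122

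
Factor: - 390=-2^1  *  3^1*5^1*13^1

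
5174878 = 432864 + 4742014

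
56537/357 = 56537/357=158.37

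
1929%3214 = 1929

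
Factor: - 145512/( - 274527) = 2^3 * 11^( - 1 )* 43^1*59^( - 1) =344/649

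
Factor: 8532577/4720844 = 2^( - 2)*19^1 *127^( - 1 ) *9293^( - 1 ) * 449083^1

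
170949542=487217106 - 316267564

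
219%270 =219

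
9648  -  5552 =4096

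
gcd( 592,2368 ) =592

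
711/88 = 711/88=8.08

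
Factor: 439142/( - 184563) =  - 2^1*3^ ( - 2)*11^1*19961^1*20507^( - 1)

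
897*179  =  160563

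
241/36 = 241/36 =6.69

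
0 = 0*( - 2920 )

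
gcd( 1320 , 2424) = 24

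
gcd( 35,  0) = 35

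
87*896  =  77952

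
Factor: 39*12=468 = 2^2*3^2*13^1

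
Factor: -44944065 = - 3^5*5^1 * 71^1  *  521^1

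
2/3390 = 1/1695= 0.00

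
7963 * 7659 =60988617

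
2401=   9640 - 7239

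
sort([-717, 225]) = [ - 717, 225] 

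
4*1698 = 6792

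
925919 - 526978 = 398941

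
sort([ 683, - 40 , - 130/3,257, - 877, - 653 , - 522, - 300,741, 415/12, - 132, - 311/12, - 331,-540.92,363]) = [-877 ,- 653 , - 540.92, - 522 ,- 331, - 300, - 132, - 130/3, - 40, - 311/12 , 415/12, 257,  363, 683,741 ]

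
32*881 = 28192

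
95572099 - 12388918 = 83183181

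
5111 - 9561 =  - 4450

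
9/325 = 9/325 = 0.03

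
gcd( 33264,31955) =77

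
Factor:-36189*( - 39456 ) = 2^5*3^4*137^1 *4021^1 = 1427873184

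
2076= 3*692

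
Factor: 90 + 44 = 2^1*67^1 = 134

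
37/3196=37/3196=0.01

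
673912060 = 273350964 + 400561096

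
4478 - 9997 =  - 5519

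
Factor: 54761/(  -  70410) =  - 2^( - 1 ) * 3^(  -  1)*5^(  -  1 )*7^1*2347^(  -  1 )*7823^1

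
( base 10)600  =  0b1001011000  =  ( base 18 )1F6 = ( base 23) 132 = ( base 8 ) 1130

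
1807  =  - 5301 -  - 7108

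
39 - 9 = 30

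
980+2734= 3714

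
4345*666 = 2893770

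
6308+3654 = 9962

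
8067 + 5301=13368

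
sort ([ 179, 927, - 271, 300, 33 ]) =[ - 271 , 33, 179,300 , 927 ] 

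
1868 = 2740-872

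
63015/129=21005/43 = 488.49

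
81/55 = 1 + 26/55= 1.47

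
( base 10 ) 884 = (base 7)2402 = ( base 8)1564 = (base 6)4032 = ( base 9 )1182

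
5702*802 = 4573004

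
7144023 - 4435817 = 2708206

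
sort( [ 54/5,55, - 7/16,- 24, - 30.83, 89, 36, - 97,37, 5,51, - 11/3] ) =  [ - 97, - 30.83, - 24, - 11/3, - 7/16, 5, 54/5,  36, 37,51, 55,  89] 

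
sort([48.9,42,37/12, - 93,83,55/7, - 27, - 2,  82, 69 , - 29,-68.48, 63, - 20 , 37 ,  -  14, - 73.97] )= [ - 93,-73.97,- 68.48, - 29, - 27,-20, - 14, - 2,37/12, 55/7,37,  42, 48.9,63,69, 82,83 ] 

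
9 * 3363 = 30267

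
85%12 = 1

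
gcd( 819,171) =9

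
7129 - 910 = 6219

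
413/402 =1 + 11/402  =  1.03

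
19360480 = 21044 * 920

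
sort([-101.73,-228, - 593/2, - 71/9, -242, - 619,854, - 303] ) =[ - 619 ,- 303, - 593/2, - 242, - 228, - 101.73, - 71/9, 854 ]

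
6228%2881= 466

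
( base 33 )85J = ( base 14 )3356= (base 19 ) 15C4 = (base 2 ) 10001011000000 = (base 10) 8896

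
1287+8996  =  10283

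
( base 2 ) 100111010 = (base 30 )AE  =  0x13a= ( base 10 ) 314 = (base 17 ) 118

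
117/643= 117/643 =0.18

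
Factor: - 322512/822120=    - 2^1 * 5^(  -  1 ) * 13^( - 1)*17^(-1) * 31^ ( - 1)  *  6719^1 = -  13438/34255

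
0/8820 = 0 =0.00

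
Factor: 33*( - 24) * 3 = -2376= -2^3 * 3^3*11^1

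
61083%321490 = 61083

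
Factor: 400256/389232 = 2^3*3^( - 3 )*17^(-1)* 59^1 = 472/459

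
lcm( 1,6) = 6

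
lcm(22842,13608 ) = 639576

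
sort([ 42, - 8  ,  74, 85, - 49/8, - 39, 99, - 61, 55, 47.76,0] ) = [ -61,  -  39, - 8, - 49/8,0,42, 47.76,55,74,  85, 99]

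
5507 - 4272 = 1235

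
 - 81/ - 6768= 9/752 = 0.01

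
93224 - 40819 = 52405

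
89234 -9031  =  80203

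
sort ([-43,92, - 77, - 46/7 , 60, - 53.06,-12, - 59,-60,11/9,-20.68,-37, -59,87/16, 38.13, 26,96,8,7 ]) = [-77,- 60, - 59,-59, - 53.06 , - 43, - 37,-20.68, -12,  -  46/7,11/9,87/16, 7,8,  26,38.13, 60, 92,  96 ]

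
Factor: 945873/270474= 2^( - 1 ) *3^1*61^( - 1 ) *739^( - 1 )*105097^1= 315291/90158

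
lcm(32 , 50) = 800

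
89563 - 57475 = 32088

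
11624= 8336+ 3288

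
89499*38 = 3400962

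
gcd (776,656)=8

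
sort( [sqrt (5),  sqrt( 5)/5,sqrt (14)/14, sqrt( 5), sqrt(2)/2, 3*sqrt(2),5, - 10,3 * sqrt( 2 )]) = [- 10 , sqrt( 14)/14,sqrt(5)/5, sqrt( 2)/2,sqrt( 5),sqrt( 5), 3*sqrt( 2),  3 * sqrt(2),5] 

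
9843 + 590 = 10433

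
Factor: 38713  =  38713^1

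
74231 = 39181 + 35050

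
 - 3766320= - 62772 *60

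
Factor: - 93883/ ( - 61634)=2^( - 1 )*223^1*421^1*30817^( - 1 )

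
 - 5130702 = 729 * (- 7038)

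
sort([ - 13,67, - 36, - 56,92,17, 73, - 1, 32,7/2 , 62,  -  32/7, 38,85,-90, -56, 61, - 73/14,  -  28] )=[ - 90, - 56, - 56,  -  36,  -  28,-13,-73/14,-32/7 , - 1, 7/2, 17, 32, 38, 61, 62, 67,73, 85, 92] 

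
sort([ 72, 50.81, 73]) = [50.81,72,73 ] 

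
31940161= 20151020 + 11789141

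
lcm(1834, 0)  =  0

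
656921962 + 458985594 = 1115907556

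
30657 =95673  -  65016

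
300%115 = 70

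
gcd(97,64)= 1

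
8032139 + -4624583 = 3407556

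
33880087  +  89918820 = 123798907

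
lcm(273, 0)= 0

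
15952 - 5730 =10222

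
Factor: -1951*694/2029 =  - 2^1 * 347^1*1951^1*2029^ ( - 1 ) = -  1353994/2029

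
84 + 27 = 111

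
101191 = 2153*47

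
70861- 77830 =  - 6969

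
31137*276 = 8593812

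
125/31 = 4 + 1/31 = 4.03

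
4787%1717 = 1353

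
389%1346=389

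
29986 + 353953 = 383939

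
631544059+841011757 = 1472555816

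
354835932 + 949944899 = 1304780831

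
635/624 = 1 + 11/624 = 1.02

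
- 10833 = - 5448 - 5385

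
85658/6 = 42829/3= 14276.33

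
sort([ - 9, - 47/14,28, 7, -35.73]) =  [ - 35.73, - 9, - 47/14,7,28 ] 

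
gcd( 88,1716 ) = 44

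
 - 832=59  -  891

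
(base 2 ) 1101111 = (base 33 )3c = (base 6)303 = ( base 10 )111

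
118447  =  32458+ 85989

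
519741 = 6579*79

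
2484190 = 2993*830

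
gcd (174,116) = 58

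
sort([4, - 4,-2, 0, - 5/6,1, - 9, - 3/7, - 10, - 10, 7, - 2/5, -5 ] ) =[ -10,-10, - 9, - 5 ,  -  4,  -  2,-5/6, - 3/7,-2/5,0,1, 4, 7] 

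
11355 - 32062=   -  20707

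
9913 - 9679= 234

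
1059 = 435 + 624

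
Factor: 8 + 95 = 103 = 103^1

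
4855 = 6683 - 1828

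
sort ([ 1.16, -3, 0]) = [-3, 0, 1.16]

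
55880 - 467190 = -411310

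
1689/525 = 563/175 = 3.22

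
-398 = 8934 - 9332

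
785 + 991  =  1776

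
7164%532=248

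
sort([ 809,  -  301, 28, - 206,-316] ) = [  -  316, - 301, - 206,28,809]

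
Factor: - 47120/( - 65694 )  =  2^3* 3^(  -  1) * 5^1*19^1*31^1 * 10949^( - 1 )=23560/32847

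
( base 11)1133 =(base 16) 5D0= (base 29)1M9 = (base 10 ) 1488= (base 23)2ig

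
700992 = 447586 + 253406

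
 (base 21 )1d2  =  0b1011001100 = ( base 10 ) 716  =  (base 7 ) 2042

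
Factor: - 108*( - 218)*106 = 2495664  =  2^4*3^3* 53^1 * 109^1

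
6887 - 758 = 6129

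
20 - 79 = - 59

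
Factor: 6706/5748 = 2^( - 1)*3^( - 1)*7^1 = 7/6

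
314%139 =36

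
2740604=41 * 66844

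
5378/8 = 672 + 1/4 =672.25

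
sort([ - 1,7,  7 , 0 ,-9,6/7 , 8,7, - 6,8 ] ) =[ - 9,  -  6,-1, 0, 6/7,  7, 7,7, 8, 8 ] 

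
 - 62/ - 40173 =62/40173=0.00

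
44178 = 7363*6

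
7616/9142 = 544/653 = 0.83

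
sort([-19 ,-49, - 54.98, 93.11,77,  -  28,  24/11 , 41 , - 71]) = [  -  71, - 54.98, - 49,-28, - 19, 24/11, 41,77,93.11]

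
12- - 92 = 104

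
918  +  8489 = 9407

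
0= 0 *80557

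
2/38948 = 1/19474 = 0.00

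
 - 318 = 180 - 498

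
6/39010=3/19505=0.00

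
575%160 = 95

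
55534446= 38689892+16844554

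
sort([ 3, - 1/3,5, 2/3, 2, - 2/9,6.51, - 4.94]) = [ - 4.94 , - 1/3,  -  2/9, 2/3 , 2,  3, 5, 6.51]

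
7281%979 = 428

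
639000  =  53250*12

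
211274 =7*30182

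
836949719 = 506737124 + 330212595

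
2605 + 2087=4692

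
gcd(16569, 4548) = 3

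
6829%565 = 49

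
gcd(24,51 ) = 3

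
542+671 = 1213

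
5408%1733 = 209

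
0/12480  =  0  =  0.00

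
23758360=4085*5816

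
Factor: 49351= 17^1*2903^1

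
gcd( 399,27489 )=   21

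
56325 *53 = 2985225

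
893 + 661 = 1554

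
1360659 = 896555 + 464104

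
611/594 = 611/594 = 1.03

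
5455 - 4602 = 853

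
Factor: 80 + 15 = 5^1* 19^1=95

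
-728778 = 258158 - 986936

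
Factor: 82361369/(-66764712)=-2^ (- 3)*3^(-1)*7^( - 1) *17^ ( - 1) * 97^( - 1) * 241^ ( - 1)*82361369^1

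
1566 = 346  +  1220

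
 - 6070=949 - 7019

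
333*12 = 3996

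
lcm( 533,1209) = 49569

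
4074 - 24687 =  - 20613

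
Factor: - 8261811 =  - 3^3*157^1*1949^1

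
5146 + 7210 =12356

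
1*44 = 44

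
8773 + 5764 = 14537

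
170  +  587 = 757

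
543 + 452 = 995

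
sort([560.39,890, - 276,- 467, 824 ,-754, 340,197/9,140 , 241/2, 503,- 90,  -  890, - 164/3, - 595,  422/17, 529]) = [ - 890, - 754, - 595, - 467, - 276, - 90, - 164/3, 197/9 , 422/17, 241/2, 140, 340,503, 529, 560.39, 824,  890] 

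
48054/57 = 843+1/19 = 843.05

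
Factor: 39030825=3^1*5^2*520411^1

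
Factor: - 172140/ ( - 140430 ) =2^1*19^1 *31^(  -  1) = 38/31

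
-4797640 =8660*( - 554) 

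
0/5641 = 0=0.00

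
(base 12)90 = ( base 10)108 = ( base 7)213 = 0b1101100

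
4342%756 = 562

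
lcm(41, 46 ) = 1886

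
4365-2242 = 2123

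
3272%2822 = 450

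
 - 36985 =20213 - 57198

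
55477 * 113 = 6268901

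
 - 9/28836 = - 1 + 3203/3204 = - 0.00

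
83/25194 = 83/25194 = 0.00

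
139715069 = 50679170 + 89035899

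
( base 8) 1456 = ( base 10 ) 814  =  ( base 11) 680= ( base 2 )1100101110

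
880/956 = 220/239 = 0.92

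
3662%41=13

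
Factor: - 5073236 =-2^2*7^1 *409^1*443^1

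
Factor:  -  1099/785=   -  5^(-1)*7^1 = - 7/5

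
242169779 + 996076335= 1238246114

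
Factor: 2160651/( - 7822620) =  - 2^( - 2)  *3^ ( - 1 )*5^( - 1 )*13^( - 1)*53^1*107^1*127^1 * 3343^( - 1) =- 720217/2607540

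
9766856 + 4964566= 14731422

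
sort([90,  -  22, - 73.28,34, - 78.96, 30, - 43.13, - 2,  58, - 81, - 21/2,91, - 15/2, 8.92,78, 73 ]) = [-81, - 78.96, - 73.28, - 43.13, - 22,  -  21/2,  -  15/2, - 2,8.92, 30,34, 58,73,78,90,91 ]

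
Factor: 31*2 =62=2^1* 31^1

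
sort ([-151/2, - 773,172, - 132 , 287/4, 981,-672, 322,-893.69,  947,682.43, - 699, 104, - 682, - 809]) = [ - 893.69, - 809,-773,  -  699, - 682, - 672,-132, - 151/2, 287/4, 104 , 172,  322,682.43,947 , 981]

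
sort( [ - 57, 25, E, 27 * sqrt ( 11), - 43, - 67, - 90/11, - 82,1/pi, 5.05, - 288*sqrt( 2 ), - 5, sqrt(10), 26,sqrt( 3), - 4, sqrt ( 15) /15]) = [ - 288 * sqrt(2),-82, - 67 , - 57, - 43, - 90/11,  -  5, - 4, sqrt( 15)/15, 1/pi, sqrt( 3), E, sqrt( 10), 5.05 , 25,26, 27 *sqrt ( 11) ]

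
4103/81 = 50 + 53/81 = 50.65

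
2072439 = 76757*27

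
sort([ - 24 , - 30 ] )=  [ - 30 , - 24 ] 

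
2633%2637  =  2633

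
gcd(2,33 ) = 1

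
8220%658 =324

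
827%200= 27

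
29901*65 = 1943565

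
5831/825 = 7+ 56/825  =  7.07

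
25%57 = 25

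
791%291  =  209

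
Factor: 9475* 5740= 2^2*5^3*7^1*41^1*379^1 = 54386500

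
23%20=3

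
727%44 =23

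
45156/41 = 1101+ 15/41 = 1101.37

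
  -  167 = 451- 618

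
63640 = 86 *740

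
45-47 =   -  2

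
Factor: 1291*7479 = 3^3*277^1*1291^1 = 9655389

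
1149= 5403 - 4254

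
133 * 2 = 266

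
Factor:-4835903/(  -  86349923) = 11^ (- 1)*79^(  -  1)*99367^( -1)*4835903^1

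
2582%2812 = 2582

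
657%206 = 39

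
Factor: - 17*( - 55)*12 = 2^2 * 3^1*5^1 * 11^1*17^1 = 11220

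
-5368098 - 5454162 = - 10822260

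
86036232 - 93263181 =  - 7226949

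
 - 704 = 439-1143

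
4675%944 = 899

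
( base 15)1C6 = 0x19B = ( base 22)if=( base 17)173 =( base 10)411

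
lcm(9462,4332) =359556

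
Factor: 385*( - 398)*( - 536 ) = 82131280=2^4*5^1*7^1*11^1*67^1*199^1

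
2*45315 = 90630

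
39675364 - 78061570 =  - 38386206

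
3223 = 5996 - 2773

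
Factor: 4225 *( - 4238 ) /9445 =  - 3581110/1889  =  - 2^1*5^1*13^3 * 163^1 * 1889^( - 1 )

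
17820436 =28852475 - 11032039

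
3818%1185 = 263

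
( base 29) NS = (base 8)1267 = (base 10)695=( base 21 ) 1C2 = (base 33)L2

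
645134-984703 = -339569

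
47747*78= 3724266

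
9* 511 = 4599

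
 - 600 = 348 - 948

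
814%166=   150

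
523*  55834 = 29201182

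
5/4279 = 5/4279=0.00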